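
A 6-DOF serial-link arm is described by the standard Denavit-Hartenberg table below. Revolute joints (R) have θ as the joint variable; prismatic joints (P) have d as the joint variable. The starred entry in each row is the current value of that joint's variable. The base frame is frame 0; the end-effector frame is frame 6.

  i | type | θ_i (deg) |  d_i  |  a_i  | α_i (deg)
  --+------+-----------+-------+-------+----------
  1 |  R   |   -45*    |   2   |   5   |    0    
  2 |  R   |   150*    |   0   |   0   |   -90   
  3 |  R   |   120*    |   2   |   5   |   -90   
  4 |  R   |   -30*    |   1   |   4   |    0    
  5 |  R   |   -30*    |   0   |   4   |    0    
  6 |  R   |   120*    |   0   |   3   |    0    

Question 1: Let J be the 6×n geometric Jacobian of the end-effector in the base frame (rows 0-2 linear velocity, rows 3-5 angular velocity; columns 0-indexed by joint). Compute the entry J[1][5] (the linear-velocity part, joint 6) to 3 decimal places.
1.643

axis z_5 = (0.2241,-0.8365,0.5000); lever o_n−o_5 = (2.7037,-0.0520,-1.2990)
cross product → J_v[:, 5] = (1.1127,1.6430,2.2500)
J_ω[:, 5] = z_5
entry J[1][5] = 1.6430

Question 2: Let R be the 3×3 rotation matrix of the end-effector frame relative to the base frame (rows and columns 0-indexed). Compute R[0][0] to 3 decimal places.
End-effector x-axis (col 0 of R) = (0.9012,-0.0173,-0.4330)
R[0][0] = 0.9012

0.901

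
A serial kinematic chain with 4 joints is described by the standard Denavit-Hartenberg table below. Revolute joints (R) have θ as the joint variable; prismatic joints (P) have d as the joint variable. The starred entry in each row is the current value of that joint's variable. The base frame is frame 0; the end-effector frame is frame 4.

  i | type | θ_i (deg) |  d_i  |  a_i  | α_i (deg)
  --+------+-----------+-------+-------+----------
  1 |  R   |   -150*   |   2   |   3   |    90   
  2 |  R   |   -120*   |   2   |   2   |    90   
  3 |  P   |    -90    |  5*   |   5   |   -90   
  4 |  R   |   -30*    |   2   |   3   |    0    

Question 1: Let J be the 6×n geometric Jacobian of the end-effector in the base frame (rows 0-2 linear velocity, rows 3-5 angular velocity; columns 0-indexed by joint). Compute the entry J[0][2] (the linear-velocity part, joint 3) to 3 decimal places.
prismatic axis z_2 = (0.7500,0.4330,0.5000)
J_v[:, 2] = z_2; J_ω[:, 2] = (0,0,0)
entry J[0][2] = 0.7500

0.750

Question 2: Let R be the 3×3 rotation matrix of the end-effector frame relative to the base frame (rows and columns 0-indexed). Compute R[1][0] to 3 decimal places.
-0.533

End-effector x-axis (col 0 of R) = (0.8080,-0.5335,0.2500)
R[1][0] = -0.5335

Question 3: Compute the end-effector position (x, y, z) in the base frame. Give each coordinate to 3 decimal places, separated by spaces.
6.808 -2.533 1.786

after link 1: o_1 = (-2.5981, -1.5000, 2.0000)
after link 2: o_2 = (-2.7321, 0.7321, 0.2679)
after link 3: o_3 = (3.5179, -1.4330, 2.7679)
after link 4: o_4 = (6.8080, -2.5335, 1.7859)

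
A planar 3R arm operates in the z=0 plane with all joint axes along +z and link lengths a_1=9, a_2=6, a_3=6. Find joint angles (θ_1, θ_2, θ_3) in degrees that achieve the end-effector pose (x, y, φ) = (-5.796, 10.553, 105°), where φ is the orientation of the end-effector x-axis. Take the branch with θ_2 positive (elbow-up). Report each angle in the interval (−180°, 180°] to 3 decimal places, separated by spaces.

wrist centre = target − a_3·(cos φ, sin φ) = (-4.2431, 4.7574)
cos θ_2 = (40.6371−9²−6²)/(2·9·6) = -0.7071; θ_2 = 134.9966° (elbow-up)
β = atan2(4.7574,-4.2431) = 131.7292°; ψ = atan2(4.2429,4.7576) = 41.7270°
θ_1 = β − ψ = 90.0023°
θ_3 = φ − θ_1 − θ_2 = -119.9988° (wrapped to (-180°,180°])

90.002 134.997 -119.999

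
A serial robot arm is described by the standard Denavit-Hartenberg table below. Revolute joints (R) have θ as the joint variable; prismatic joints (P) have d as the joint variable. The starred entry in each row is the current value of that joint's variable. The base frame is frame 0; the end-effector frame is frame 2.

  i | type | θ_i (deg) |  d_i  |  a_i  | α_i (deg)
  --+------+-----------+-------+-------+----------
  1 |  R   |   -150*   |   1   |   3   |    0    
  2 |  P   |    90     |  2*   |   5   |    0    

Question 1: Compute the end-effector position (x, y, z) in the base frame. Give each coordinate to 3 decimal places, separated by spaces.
after link 1: o_1 = (-2.5981, -1.5000, 1.0000)
after link 2: o_2 = (-0.0981, -5.8301, 3.0000)

-0.098 -5.830 3.000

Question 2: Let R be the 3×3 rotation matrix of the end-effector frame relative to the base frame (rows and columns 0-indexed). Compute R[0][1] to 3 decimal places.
End-effector y-axis (col 1 of R) = (0.8660,0.5000,0.0000)
R[0][1] = 0.8660

0.866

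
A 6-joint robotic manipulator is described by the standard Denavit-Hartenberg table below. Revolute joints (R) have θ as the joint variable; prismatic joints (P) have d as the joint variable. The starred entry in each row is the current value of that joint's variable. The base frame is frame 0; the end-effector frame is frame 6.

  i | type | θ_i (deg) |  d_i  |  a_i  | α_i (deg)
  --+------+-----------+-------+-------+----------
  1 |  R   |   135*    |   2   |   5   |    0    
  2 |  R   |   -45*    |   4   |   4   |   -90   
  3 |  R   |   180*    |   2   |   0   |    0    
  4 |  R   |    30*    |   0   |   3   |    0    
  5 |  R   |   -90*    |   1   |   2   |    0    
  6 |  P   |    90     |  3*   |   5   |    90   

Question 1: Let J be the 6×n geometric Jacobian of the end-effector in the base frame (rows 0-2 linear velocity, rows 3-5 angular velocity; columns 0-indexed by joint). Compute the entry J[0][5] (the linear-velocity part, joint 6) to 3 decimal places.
-1.000

prismatic axis z_5 = (-1.0000,0.0000,0.0000)
J_v[:, 5] = z_5; J_ω[:, 5] = (0,0,0)
entry J[0][5] = -1.0000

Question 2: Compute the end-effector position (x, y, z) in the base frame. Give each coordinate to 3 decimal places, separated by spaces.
-9.536 -0.393 8.268

after link 1: o_1 = (-3.5355, 3.5355, 2.0000)
after link 2: o_2 = (-3.5355, 7.5355, 6.0000)
after link 3: o_3 = (-5.5355, 7.5355, 6.0000)
after link 4: o_4 = (-5.5355, 4.9375, 7.5000)
after link 5: o_5 = (-6.5355, 3.9375, 5.7679)
after link 6: o_6 = (-9.5355, -0.3927, 8.2679)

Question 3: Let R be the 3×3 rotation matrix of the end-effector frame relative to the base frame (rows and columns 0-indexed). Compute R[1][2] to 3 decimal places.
-0.500

End-effector z-axis (col 2 of R) = (-0.0000,-0.5000,-0.8660)
R[1][2] = -0.5000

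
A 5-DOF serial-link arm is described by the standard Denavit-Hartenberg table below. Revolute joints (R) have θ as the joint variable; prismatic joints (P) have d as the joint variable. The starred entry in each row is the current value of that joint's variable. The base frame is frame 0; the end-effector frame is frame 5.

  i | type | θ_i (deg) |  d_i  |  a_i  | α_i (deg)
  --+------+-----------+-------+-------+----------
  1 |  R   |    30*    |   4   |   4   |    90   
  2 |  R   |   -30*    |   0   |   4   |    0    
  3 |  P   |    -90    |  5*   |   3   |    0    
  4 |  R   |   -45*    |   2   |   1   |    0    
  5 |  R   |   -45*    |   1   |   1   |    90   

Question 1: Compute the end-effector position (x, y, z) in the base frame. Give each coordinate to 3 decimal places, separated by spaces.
after link 1: o_1 = (3.4641, 2.0000, 4.0000)
after link 2: o_2 = (6.4641, 3.7321, 2.0000)
after link 3: o_3 = (7.6651, -1.3481, -0.5981)
after link 4: o_4 = (7.8285, -3.5631, -0.8569)
after link 5: o_5 = (7.5785, -4.8621, -0.3569)

7.579 -4.862 -0.357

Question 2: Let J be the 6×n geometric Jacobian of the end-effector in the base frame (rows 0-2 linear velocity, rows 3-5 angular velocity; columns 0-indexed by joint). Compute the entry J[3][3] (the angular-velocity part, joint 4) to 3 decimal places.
axis z_3 = (0.5000,-0.8660,0.0000); lever o_n−o_3 = (-0.0865,-3.5141,0.2412)
cross product → J_v[:, 3] = (-0.2089,-0.1206,-1.8320)
J_ω[:, 3] = z_3
entry J[3][3] = 0.5000

0.500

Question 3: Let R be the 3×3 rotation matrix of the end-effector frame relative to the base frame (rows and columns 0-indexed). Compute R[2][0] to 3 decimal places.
End-effector x-axis (col 0 of R) = (-0.7500,-0.4330,0.5000)
R[2][0] = 0.5000

0.500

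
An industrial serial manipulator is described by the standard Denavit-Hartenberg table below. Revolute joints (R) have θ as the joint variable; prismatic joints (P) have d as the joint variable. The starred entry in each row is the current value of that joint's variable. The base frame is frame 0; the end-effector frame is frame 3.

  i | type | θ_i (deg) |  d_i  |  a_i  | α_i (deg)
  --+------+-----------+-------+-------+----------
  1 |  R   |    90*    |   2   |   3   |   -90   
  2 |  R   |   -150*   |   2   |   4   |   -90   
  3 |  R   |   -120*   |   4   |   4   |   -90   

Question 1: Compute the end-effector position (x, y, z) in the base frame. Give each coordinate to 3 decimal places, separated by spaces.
after link 1: o_1 = (0.0000, 3.0000, 2.0000)
after link 2: o_2 = (-2.0000, -0.4641, 4.0000)
after link 3: o_3 = (-5.4641, 3.2679, 6.4641)

-5.464 3.268 6.464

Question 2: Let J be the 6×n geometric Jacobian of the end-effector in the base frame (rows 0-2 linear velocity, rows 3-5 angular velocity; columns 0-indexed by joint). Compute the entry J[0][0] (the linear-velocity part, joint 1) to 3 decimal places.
axis z_0 = ẑ; lever o_n−o_0 = (-5.4641,3.2679,6.4641)
cross product → J_v[:, 0] = (-3.2679,-5.4641,0.0000)
J_ω[:, 0] = z_0
entry J[0][0] = -3.2679

-3.268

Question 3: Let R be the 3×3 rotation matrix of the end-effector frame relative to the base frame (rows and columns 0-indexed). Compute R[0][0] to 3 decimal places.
-0.866

End-effector x-axis (col 0 of R) = (-0.8660,0.4330,-0.2500)
R[0][0] = -0.8660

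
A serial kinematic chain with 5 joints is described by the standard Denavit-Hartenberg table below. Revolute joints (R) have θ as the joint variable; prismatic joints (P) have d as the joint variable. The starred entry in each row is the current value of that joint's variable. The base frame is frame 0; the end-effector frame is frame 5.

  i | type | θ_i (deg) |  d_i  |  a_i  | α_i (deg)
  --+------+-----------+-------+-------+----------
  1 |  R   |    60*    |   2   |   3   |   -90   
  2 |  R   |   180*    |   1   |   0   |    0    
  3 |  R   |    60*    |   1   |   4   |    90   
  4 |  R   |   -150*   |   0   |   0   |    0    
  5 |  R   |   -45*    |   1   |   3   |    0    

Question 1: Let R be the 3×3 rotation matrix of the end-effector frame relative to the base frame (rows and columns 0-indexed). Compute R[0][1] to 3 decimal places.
End-effector y-axis (col 1 of R) = (0.9012,-0.3709,-0.2241)
R[0][1] = 0.9012

0.901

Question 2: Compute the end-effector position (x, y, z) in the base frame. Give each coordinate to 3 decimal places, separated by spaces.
-1.613 2.759 2.455

after link 1: o_1 = (1.5000, 2.5981, 2.0000)
after link 2: o_2 = (0.6340, 3.0981, 2.0000)
after link 3: o_3 = (-1.2321, 1.8660, 5.4641)
after link 4: o_4 = (-1.2321, 1.8660, 5.4641)
after link 5: o_5 = (-1.6131, 2.7590, 2.4546)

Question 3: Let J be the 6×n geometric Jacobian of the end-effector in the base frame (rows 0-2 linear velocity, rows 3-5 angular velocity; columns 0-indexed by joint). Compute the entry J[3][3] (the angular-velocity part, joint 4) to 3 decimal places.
axis z_3 = (-0.4330,-0.7500,-0.5000); lever o_n−o_3 = (-0.3810,0.8930,-3.0095)
cross product → J_v[:, 3] = (2.7037,-1.1127,-0.6724)
J_ω[:, 3] = z_3
entry J[3][3] = -0.4330

-0.433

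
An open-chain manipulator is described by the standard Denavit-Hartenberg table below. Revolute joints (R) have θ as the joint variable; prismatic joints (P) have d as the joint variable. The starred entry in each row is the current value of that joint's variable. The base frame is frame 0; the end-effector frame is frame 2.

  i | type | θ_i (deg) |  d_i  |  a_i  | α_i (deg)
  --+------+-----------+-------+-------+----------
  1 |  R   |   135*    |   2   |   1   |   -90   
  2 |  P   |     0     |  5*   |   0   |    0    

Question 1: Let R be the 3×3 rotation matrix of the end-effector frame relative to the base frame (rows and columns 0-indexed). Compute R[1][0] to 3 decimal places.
0.707

End-effector x-axis (col 0 of R) = (-0.7071,0.7071,0.0000)
R[1][0] = 0.7071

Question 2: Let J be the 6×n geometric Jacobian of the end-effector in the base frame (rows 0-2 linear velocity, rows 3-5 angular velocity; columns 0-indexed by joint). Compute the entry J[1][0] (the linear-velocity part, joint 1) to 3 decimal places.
axis z_0 = ẑ; lever o_n−o_0 = (-4.2426,-2.8284,2.0000)
cross product → J_v[:, 0] = (2.8284,-4.2426,0.0000)
J_ω[:, 0] = z_0
entry J[1][0] = -4.2426

-4.243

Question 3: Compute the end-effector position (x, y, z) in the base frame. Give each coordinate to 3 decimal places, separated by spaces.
after link 1: o_1 = (-0.7071, 0.7071, 2.0000)
after link 2: o_2 = (-4.2426, -2.8284, 2.0000)

-4.243 -2.828 2.000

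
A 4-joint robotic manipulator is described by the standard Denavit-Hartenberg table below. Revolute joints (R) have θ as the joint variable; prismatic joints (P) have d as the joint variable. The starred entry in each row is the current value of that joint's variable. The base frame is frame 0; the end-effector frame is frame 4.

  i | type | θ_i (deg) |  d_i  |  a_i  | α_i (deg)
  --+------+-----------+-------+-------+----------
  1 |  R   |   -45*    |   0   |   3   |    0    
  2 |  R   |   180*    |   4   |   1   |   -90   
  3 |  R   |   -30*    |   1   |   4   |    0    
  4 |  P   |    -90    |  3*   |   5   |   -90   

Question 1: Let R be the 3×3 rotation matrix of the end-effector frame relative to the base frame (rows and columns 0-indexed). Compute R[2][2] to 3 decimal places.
End-effector z-axis (col 2 of R) = (-0.6124,0.6124,0.5000)
R[2][2] = 0.5000

0.500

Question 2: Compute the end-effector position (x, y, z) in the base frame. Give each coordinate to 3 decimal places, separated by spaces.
-2.096 -3.561 10.330

after link 1: o_1 = (2.1213, -2.1213, 0.0000)
after link 2: o_2 = (1.4142, -1.4142, 4.0000)
after link 3: o_3 = (-1.7424, 0.3282, 6.0000)
after link 4: o_4 = (-2.0959, -3.5609, 10.3301)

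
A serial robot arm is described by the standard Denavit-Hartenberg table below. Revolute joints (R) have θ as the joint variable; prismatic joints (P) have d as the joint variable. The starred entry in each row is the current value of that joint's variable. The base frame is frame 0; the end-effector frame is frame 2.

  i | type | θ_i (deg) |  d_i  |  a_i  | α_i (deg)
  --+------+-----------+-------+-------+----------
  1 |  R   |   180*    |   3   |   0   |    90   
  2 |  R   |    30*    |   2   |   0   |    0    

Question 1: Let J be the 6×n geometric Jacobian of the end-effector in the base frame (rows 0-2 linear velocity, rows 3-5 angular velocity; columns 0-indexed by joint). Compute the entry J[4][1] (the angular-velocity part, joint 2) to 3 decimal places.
1.000

axis z_1 = (0.0000,1.0000,0.0000); lever o_n−o_1 = (0.0000,2.0000,0.0000)
cross product → J_v[:, 1] = (-0.0000,0.0000,0.0000)
J_ω[:, 1] = z_1
entry J[4][1] = 1.0000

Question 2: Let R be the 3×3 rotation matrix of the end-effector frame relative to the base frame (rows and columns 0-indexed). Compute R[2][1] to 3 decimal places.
End-effector y-axis (col 1 of R) = (0.5000,-0.0000,0.8660)
R[2][1] = 0.8660

0.866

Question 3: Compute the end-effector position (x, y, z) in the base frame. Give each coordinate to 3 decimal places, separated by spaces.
after link 1: o_1 = (0.0000, 0.0000, 3.0000)
after link 2: o_2 = (0.0000, 2.0000, 3.0000)

0.000 2.000 3.000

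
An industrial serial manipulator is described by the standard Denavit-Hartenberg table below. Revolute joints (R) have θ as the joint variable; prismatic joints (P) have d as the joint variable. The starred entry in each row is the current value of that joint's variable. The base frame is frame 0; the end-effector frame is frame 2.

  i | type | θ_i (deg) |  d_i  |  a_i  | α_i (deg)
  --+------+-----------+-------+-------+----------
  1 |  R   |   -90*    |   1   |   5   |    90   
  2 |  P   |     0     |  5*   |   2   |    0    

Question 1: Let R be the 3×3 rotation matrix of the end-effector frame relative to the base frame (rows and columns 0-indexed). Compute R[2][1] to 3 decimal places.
End-effector y-axis (col 1 of R) = (0.0000,0.0000,1.0000)
R[2][1] = 1.0000

1.000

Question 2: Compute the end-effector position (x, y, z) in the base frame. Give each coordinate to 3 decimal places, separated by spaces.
-5.000 -7.000 1.000

after link 1: o_1 = (0.0000, -5.0000, 1.0000)
after link 2: o_2 = (-5.0000, -7.0000, 1.0000)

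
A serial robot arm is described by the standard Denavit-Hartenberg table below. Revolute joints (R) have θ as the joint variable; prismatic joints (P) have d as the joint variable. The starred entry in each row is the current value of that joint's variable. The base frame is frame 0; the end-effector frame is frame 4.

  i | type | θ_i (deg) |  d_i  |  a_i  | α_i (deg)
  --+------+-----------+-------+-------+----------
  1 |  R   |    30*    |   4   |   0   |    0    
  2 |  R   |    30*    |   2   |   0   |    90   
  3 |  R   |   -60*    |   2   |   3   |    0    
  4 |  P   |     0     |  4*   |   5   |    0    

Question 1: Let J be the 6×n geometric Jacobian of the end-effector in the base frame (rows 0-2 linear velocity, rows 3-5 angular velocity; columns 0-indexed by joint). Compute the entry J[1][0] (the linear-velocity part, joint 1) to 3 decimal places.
7.196

axis z_0 = ẑ; lever o_n−o_0 = (7.1962,0.4641,-0.9282)
cross product → J_v[:, 0] = (-0.4641,7.1962,0.0000)
J_ω[:, 0] = z_0
entry J[1][0] = 7.1962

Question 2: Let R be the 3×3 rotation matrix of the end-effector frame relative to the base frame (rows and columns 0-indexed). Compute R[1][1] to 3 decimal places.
0.750

End-effector y-axis (col 1 of R) = (0.4330,0.7500,0.5000)
R[1][1] = 0.7500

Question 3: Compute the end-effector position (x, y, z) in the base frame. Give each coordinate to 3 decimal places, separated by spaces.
7.196 0.464 -0.928

after link 1: o_1 = (0.0000, 0.0000, 4.0000)
after link 2: o_2 = (0.0000, 0.0000, 6.0000)
after link 3: o_3 = (2.4821, 0.2990, 3.4019)
after link 4: o_4 = (7.1962, 0.4641, -0.9282)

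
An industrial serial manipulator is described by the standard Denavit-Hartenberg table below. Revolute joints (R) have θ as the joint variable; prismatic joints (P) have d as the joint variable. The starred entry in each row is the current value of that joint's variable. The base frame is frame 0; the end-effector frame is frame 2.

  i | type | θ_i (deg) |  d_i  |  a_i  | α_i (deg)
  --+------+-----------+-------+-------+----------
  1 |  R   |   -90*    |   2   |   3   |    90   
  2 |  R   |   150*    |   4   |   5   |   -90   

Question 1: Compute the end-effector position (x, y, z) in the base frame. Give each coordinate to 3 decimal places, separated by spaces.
after link 1: o_1 = (0.0000, -3.0000, 2.0000)
after link 2: o_2 = (-4.0000, 1.3301, 4.5000)

-4.000 1.330 4.500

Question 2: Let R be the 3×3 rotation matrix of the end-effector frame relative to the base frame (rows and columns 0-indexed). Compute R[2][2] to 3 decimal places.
End-effector z-axis (col 2 of R) = (-0.0000,0.5000,-0.8660)
R[2][2] = -0.8660

-0.866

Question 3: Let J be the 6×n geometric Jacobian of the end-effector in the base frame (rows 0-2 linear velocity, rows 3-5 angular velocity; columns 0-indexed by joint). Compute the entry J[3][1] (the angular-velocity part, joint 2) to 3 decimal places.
-1.000

axis z_1 = (-1.0000,-0.0000,0.0000); lever o_n−o_1 = (-4.0000,4.3301,2.5000)
cross product → J_v[:, 1] = (-0.0000,2.5000,-4.3301)
J_ω[:, 1] = z_1
entry J[3][1] = -1.0000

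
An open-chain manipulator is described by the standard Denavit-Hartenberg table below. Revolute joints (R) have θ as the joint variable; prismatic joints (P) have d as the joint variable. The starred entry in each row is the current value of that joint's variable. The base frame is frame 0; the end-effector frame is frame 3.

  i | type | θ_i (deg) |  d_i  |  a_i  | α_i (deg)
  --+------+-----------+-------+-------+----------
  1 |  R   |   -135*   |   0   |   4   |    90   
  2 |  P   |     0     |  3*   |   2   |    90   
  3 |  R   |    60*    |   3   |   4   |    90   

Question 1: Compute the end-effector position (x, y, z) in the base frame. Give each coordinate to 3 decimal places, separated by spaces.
after link 1: o_1 = (-2.8284, -2.8284, 0.0000)
after link 2: o_2 = (-6.3640, -2.1213, 0.0000)
after link 3: o_3 = (-10.2277, -1.0860, -3.0000)

-10.228 -1.086 -3.000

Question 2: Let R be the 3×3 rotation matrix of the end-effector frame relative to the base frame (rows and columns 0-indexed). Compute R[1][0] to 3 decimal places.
0.259

End-effector x-axis (col 0 of R) = (-0.9659,0.2588,0.0000)
R[1][0] = 0.2588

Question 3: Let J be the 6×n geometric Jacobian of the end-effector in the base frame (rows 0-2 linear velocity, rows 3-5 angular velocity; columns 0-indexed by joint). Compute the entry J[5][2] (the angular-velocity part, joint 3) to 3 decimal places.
-1.000

axis z_2 = (-0.0000,0.0000,-1.0000); lever o_n−o_2 = (-3.8637,1.0353,-3.0000)
cross product → J_v[:, 2] = (1.0353,3.8637,0.0000)
J_ω[:, 2] = z_2
entry J[5][2] = -1.0000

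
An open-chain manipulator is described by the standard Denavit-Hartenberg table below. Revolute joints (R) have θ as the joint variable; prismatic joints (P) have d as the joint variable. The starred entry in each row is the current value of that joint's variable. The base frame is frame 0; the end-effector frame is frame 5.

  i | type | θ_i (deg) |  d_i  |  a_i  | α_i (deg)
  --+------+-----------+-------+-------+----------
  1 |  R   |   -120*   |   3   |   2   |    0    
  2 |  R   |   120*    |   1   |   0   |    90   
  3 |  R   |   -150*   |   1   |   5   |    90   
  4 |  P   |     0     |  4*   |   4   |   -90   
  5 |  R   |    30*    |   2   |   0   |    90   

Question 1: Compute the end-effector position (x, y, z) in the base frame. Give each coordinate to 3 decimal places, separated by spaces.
after link 1: o_1 = (-1.0000, -1.7321, 3.0000)
after link 2: o_2 = (-1.0000, -1.7321, 4.0000)
after link 3: o_3 = (-5.3301, -2.7321, 1.5000)
after link 4: o_4 = (-10.7942, -2.7321, 2.9641)
after link 5: o_5 = (-10.7942, -4.7321, 2.9641)

-10.794 -4.732 2.964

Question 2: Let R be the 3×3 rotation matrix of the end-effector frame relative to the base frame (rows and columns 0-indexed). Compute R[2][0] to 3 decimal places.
-0.866

End-effector x-axis (col 0 of R) = (-0.5000,-0.0000,-0.8660)
R[2][0] = -0.8660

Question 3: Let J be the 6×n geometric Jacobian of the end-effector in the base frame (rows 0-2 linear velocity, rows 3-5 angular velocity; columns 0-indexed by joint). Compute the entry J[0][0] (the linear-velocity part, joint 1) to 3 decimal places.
axis z_0 = ẑ; lever o_n−o_0 = (-10.7942,-4.7321,2.9641)
cross product → J_v[:, 0] = (4.7321,-10.7942,0.0000)
J_ω[:, 0] = z_0
entry J[0][0] = 4.7321

4.732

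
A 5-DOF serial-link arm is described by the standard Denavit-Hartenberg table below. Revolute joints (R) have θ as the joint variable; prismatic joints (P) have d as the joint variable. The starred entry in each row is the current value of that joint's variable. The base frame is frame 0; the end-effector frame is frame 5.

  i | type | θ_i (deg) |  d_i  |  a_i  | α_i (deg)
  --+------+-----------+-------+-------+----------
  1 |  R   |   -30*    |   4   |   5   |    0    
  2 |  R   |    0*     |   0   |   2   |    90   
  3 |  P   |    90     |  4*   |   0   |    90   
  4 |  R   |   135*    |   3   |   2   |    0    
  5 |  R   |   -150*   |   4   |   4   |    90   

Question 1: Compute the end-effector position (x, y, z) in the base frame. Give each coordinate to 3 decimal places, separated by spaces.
9.935 -10.792 6.449

after link 1: o_1 = (4.3301, -2.5000, 4.0000)
after link 2: o_2 = (6.0622, -3.5000, 4.0000)
after link 3: o_3 = (4.0622, -6.9641, 4.0000)
after link 4: o_4 = (5.9531, -9.6888, 2.5858)
after link 5: o_5 = (9.9349, -10.7923, 6.4495)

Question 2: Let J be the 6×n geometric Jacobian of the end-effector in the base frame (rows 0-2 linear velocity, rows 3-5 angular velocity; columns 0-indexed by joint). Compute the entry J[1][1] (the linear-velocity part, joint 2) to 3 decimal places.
5.605

axis z_1 = (0.0000,0.0000,1.0000); lever o_n−o_1 = (5.6048,-8.2923,2.4495)
cross product → J_v[:, 1] = (8.2923,5.6048,-0.0000)
J_ω[:, 1] = z_1
entry J[1][1] = 5.6048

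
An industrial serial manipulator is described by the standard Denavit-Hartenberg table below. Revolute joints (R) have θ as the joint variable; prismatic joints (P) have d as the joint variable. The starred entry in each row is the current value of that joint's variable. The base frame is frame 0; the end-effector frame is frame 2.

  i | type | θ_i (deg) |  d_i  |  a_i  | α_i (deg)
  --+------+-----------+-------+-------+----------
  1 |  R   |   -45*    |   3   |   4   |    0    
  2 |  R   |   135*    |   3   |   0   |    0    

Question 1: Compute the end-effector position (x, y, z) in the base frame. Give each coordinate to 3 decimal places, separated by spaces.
2.828 -2.828 6.000

after link 1: o_1 = (2.8284, -2.8284, 3.0000)
after link 2: o_2 = (2.8284, -2.8284, 6.0000)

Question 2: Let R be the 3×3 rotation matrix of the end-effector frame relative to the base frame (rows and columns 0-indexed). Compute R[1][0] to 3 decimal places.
End-effector x-axis (col 0 of R) = (0.0000,1.0000,0.0000)
R[1][0] = 1.0000

1.000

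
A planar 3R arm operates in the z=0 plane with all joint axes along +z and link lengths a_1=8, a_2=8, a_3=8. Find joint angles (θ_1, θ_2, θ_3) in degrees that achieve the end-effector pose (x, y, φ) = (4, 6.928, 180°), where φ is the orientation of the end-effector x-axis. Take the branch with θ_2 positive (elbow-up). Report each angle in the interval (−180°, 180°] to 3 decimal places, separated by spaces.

-0.001 60.001 120.000

wrist centre = target − a_3·(cos φ, sin φ) = (12.0000, 6.9280)
cos θ_2 = (191.9972−8²−8²)/(2·8·8) = 0.5000; θ_2 = 60.0015° (elbow-up)
β = atan2(6.9280,12.0000) = 29.9993°; ψ = atan2(6.9283,11.9998) = 30.0007°
θ_1 = β − ψ = -0.0015°
θ_3 = φ − θ_1 − θ_2 = 120.0000° (wrapped to (-180°,180°])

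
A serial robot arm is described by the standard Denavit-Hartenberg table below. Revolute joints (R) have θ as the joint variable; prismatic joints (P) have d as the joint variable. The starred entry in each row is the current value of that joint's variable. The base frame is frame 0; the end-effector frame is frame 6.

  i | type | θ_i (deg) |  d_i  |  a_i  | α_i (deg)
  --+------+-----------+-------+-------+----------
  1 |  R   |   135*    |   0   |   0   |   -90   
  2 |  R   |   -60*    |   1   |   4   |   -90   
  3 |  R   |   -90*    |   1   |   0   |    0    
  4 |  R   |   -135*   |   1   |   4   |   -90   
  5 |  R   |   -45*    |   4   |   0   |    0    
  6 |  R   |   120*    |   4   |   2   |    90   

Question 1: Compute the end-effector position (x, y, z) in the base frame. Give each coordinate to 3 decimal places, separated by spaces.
-0.775 -4.122 -4.235

after link 1: o_1 = (0.0000, 0.0000, 0.0000)
after link 2: o_2 = (-2.1213, 0.7071, 3.4641)
after link 3: o_3 = (-2.7337, 1.3195, 2.9641)
after link 4: o_4 = (-0.3461, 2.9319, 0.0146)
after link 5: o_5 = (-1.3461, -0.0681, -2.4349)
after link 6: o_6 = (-0.7748, -4.1218, -4.2354)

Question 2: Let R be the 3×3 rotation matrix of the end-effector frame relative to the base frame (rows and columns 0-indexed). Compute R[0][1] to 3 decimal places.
-0.250

End-effector y-axis (col 1 of R) = (-0.2500,-0.7500,-0.6124)
R[0][1] = -0.2500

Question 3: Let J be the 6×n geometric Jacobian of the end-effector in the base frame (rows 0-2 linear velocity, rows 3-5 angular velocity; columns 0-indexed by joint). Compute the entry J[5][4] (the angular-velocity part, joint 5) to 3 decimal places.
axis z_4 = (-0.2500,-0.7500,-0.6124); lever o_n−o_4 = (-0.4288,-7.0536,-4.2500)
cross product → J_v[:, 4] = (-1.1319,-0.8000,1.4418)
J_ω[:, 4] = z_4
entry J[5][4] = -0.6124

-0.612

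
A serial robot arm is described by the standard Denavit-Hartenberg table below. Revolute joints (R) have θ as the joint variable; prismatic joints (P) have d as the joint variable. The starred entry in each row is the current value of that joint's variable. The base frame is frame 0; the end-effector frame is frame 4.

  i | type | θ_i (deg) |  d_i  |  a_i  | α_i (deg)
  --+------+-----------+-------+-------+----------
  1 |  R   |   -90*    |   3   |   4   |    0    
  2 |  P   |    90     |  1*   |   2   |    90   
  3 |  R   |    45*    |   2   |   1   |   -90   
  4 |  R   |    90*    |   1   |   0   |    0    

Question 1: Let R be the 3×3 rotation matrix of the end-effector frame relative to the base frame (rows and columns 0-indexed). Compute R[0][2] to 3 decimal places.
End-effector z-axis (col 2 of R) = (-0.7071,-0.0000,0.7071)
R[0][2] = -0.7071

-0.707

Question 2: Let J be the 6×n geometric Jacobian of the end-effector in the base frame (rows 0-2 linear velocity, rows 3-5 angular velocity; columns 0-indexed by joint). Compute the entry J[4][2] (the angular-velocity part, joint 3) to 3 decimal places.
axis z_2 = (0.0000,-1.0000,0.0000); lever o_n−o_2 = (0.0000,-2.0000,1.4142)
cross product → J_v[:, 2] = (-1.4142,0.0000,0.0000)
J_ω[:, 2] = z_2
entry J[4][2] = -1.0000

-1.000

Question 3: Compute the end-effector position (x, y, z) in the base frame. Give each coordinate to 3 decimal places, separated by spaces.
after link 1: o_1 = (0.0000, -4.0000, 3.0000)
after link 2: o_2 = (2.0000, -4.0000, 4.0000)
after link 3: o_3 = (2.7071, -6.0000, 4.7071)
after link 4: o_4 = (2.0000, -6.0000, 5.4142)

2.000 -6.000 5.414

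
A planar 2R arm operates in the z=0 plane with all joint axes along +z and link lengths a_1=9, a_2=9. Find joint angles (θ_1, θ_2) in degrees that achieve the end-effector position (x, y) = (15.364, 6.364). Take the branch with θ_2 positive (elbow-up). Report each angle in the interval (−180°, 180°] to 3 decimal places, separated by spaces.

0.000 44.999

cos θ_2 = (276.5530−9²−9²)/(2·9·9) = 0.7071; θ_2 = 44.9992° (elbow-up)
β = atan2(6.3640,15.3640) = 22.5001°; ψ = atan2(6.3639,15.3641) = 22.4996°
θ_1 = β − ψ = 0.0005°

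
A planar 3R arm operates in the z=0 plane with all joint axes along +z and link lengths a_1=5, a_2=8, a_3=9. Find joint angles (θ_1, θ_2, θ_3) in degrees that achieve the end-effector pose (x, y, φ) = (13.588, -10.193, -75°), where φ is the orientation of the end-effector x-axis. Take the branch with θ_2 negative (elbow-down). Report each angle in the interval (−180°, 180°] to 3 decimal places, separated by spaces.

29.999 -59.995 -45.004

wrist centre = target − a_3·(cos φ, sin φ) = (11.2586, -1.4997)
cos θ_2 = (129.0057−5²−8²)/(2·5·8) = 0.5001; θ_2 = -59.9953° (elbow-down)
β = atan2(-1.4997,11.2586) = -7.5872°; ψ = atan2(-6.9279,9.0006) = -37.5860°
θ_1 = β − ψ = 29.9988°
θ_3 = φ − θ_1 − θ_2 = -45.0035° (wrapped to (-180°,180°])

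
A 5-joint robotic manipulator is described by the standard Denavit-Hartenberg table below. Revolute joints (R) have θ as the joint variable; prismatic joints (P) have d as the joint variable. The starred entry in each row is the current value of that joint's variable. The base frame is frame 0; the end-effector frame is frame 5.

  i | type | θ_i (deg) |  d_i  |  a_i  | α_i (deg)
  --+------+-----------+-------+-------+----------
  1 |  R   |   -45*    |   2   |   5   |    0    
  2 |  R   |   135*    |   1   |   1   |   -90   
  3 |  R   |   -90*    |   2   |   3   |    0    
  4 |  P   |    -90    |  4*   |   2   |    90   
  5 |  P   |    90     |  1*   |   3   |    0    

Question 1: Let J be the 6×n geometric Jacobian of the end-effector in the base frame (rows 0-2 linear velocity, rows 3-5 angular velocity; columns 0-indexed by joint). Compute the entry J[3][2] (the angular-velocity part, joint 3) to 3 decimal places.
-1.000

axis z_2 = (-1.0000,0.0000,0.0000); lever o_n−o_2 = (-9.0000,-2.0000,2.0000)
cross product → J_v[:, 2] = (0.0000,2.0000,2.0000)
J_ω[:, 2] = z_2
entry J[3][2] = -1.0000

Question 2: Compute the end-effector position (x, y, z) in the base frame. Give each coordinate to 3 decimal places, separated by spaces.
after link 1: o_1 = (3.5355, -3.5355, 2.0000)
after link 2: o_2 = (3.5355, -2.5355, 3.0000)
after link 3: o_3 = (1.5355, -2.5355, 6.0000)
after link 4: o_4 = (-2.4645, -4.5355, 6.0000)
after link 5: o_5 = (-5.4645, -4.5355, 5.0000)

-5.464 -4.536 5.000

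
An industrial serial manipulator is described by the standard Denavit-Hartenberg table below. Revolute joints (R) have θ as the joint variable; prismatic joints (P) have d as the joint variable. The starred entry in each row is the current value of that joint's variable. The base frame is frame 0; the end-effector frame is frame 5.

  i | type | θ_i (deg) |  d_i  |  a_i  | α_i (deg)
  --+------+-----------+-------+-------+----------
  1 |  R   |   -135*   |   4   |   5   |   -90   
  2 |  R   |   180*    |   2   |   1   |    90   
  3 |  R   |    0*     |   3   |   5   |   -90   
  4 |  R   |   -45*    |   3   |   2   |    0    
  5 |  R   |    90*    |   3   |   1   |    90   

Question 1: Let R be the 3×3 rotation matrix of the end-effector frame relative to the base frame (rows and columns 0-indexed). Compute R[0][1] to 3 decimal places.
0.707

End-effector y-axis (col 1 of R) = (0.7071,-0.7071,0.0000)
R[0][1] = 0.7071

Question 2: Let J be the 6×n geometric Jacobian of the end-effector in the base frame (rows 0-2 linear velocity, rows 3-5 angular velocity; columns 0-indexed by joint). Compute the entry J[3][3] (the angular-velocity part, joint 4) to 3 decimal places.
axis z_3 = (0.7071,-0.7071,0.0000); lever o_n−o_3 = (5.7426,-2.7426,-0.7071)
cross product → J_v[:, 3] = (0.5000,0.5000,2.1213)
J_ω[:, 3] = z_3
entry J[3][3] = 0.7071

0.707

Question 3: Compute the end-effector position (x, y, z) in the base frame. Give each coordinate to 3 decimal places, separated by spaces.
7.864 -3.450 0.293

after link 1: o_1 = (-3.5355, -3.5355, 4.0000)
after link 2: o_2 = (-1.4142, -4.2426, 4.0000)
after link 3: o_3 = (2.1213, -0.7071, 1.0000)
after link 4: o_4 = (5.2426, -1.8284, -0.4142)
after link 5: o_5 = (7.8640, -3.4497, 0.2929)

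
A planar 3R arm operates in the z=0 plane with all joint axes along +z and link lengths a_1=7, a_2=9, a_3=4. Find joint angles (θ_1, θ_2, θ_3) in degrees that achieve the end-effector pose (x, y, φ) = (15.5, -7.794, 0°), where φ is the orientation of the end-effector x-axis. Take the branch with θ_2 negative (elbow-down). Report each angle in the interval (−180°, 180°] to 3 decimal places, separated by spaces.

0.002 -60.002 60.000

wrist centre = target − a_3·(cos φ, sin φ) = (11.5000, -7.7940)
cos θ_2 = (192.9964−7²−9²)/(2·7·9) = 0.5000; θ_2 = -60.0019° (elbow-down)
β = atan2(-7.7940,11.5000) = -34.1270°; ψ = atan2(-7.7944,11.4997) = -34.1289°
θ_1 = β − ψ = 0.0019°
θ_3 = φ − θ_1 − θ_2 = 60.0000° (wrapped to (-180°,180°])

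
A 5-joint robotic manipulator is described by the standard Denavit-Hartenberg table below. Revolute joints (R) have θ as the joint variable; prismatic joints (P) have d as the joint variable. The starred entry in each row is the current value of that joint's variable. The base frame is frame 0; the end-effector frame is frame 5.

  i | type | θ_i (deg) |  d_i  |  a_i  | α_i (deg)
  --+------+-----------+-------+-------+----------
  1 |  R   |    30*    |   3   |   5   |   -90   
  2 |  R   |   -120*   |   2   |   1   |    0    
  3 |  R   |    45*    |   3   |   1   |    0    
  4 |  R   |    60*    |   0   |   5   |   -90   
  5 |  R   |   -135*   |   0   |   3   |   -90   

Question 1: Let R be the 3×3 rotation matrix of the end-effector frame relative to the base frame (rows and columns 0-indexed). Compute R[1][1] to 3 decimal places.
-0.129

End-effector y-axis (col 1 of R) = (-0.2241,-0.1294,0.9659)
R[1][1] = -0.1294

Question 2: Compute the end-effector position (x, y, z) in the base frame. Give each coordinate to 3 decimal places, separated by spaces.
2.969 9.937 5.577

after link 1: o_1 = (4.3301, 2.5000, 3.0000)
after link 2: o_2 = (2.8971, 3.9821, 3.8660)
after link 3: o_3 = (1.6213, 6.7095, 4.8320)
after link 4: o_4 = (5.8038, 9.1244, 6.1260)
after link 5: o_5 = (2.9687, 9.9369, 5.5770)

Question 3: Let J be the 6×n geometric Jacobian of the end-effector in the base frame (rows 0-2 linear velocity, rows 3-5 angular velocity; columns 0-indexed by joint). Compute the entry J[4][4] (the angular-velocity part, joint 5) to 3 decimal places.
0.129

axis z_4 = (0.2241,0.1294,-0.9659); lever o_n−o_4 = (-2.8352,0.8126,-0.5490)
cross product → J_v[:, 4] = (0.7139,2.8616,0.5490)
J_ω[:, 4] = z_4
entry J[4][4] = 0.1294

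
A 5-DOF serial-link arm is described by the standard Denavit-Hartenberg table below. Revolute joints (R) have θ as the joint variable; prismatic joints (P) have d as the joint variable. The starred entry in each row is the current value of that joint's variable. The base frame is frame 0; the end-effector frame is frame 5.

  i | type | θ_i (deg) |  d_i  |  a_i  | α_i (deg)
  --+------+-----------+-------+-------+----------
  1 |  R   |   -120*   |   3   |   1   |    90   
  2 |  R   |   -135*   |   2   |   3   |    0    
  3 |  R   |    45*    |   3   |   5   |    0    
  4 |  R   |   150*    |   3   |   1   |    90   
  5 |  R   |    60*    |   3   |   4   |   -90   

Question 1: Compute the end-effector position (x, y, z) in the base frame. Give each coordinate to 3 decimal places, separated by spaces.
after link 1: o_1 = (-0.5000, -0.8660, 3.0000)
after link 2: o_2 = (-1.1714, 1.9711, 0.8787)
after link 3: o_3 = (-3.7695, 3.4711, -4.1213)
after link 4: o_4 = (-6.6175, 4.5381, -3.2553)
after link 5: o_5 = (-11.4166, 3.1541, -3.0232)

-11.417 3.154 -3.023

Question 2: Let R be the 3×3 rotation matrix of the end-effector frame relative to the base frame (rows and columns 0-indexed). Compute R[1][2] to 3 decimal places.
End-effector z-axis (col 2 of R) = (-0.2165,0.6250,-0.7500)
R[1][2] = 0.6250

0.625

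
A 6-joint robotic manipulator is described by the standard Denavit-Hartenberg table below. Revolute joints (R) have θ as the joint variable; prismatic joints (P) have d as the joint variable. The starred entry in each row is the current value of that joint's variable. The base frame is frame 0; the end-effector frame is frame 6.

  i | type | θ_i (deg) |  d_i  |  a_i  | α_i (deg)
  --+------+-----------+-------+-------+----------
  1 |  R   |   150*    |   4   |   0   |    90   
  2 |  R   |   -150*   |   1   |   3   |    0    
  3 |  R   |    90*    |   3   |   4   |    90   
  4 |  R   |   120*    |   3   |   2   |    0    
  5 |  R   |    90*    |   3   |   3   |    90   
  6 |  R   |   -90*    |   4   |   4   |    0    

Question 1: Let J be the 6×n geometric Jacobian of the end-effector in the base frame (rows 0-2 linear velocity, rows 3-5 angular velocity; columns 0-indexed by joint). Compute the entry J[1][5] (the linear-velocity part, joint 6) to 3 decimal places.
axis z_5 = (0.6495,0.6250,0.4330); lever o_n−o_5 = (-0.4019,4.2321,3.7321)
cross product → J_v[:, 5] = (0.5000,-2.5981,3.0000)
J_ω[:, 5] = z_5
entry J[1][5] = -2.5981

-2.598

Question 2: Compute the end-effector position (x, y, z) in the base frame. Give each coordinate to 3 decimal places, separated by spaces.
8.290 4.100 2.884

after link 1: o_1 = (0.0000, 0.0000, 4.0000)
after link 2: o_2 = (2.7500, -0.4330, 2.5000)
after link 3: o_3 = (2.5179, 3.1651, -0.9641)
after link 4: o_4 = (6.0670, 3.1160, -1.5981)
after link 5: o_5 = (8.6920, -0.1316, -0.8481)
after link 6: o_6 = (8.2901, 4.1005, 2.8840)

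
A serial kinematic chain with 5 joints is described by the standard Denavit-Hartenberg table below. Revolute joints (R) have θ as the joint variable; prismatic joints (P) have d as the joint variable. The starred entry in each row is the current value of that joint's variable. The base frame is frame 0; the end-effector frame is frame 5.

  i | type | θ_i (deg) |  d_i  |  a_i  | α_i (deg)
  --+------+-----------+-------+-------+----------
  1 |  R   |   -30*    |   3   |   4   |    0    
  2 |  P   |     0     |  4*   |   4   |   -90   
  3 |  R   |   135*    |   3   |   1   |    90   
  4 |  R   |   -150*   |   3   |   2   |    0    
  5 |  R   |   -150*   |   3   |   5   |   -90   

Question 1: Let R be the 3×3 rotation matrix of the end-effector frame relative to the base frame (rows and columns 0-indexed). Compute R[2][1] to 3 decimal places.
0.707

End-effector y-axis (col 1 of R) = (-0.6124,0.3536,0.7071)
R[2][1] = 0.7071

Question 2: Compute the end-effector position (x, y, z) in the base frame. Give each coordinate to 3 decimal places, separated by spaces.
after link 1: o_1 = (3.4641, -2.0000, 3.0000)
after link 2: o_2 = (6.9282, -4.0000, 7.0000)
after link 3: o_3 = (7.8158, -1.0484, 6.2929)
after link 4: o_4 = (10.2136, -3.5874, 5.3963)
after link 5: o_5 = (12.6849, -0.0142, 1.5072)

12.685 -0.014 1.507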